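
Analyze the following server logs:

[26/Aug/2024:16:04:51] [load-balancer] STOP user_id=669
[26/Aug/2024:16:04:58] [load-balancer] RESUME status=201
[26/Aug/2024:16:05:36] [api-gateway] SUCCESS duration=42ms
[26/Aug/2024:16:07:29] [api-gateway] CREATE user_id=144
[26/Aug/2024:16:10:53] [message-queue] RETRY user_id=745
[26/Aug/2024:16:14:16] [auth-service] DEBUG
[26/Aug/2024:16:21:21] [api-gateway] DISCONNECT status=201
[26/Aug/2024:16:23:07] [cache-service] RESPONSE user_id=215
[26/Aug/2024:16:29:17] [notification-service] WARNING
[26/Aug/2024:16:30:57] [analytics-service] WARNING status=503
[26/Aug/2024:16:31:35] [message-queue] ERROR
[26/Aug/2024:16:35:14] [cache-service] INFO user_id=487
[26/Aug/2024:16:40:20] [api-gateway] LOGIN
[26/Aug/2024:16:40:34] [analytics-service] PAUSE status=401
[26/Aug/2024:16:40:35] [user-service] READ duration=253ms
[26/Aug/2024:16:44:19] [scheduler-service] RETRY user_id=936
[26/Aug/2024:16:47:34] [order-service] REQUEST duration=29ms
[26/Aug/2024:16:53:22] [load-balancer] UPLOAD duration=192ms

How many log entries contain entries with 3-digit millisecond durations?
2

To find matching entries:

1. Pattern to match: entries with 3-digit millisecond durations
2. Scan each log entry for the pattern
3. Count matches: 2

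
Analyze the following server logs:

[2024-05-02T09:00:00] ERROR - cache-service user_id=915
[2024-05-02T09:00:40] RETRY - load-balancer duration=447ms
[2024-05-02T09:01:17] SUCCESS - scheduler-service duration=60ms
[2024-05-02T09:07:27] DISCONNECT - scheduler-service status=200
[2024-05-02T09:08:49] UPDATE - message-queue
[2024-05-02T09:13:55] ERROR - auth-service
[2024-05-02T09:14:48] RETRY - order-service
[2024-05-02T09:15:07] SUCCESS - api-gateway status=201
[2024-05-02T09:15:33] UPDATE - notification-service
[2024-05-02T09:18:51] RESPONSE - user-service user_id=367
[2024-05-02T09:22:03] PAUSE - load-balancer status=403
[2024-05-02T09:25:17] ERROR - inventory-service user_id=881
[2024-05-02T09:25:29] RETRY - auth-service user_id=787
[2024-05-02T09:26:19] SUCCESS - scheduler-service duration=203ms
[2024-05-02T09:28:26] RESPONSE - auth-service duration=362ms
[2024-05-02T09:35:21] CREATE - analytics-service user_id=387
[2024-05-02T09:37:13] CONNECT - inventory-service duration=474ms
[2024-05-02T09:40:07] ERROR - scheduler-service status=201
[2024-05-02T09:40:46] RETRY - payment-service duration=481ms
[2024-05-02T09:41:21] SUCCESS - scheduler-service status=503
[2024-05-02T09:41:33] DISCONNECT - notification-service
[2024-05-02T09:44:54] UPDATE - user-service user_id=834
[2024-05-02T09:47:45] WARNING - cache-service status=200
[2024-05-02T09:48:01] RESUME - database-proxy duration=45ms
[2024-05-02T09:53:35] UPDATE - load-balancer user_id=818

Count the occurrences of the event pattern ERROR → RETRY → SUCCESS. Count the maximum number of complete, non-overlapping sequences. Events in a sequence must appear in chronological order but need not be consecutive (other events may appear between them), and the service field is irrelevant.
4

To count sequences:

1. Look for pattern: ERROR → RETRY → SUCCESS
2. Greedily scan the log in chronological order, matching each sequence element in turn (ignoring service)
3. Each time the full pattern completes, increment the count and restart matching from the next event
4. Complete non-overlapping sequences found: 4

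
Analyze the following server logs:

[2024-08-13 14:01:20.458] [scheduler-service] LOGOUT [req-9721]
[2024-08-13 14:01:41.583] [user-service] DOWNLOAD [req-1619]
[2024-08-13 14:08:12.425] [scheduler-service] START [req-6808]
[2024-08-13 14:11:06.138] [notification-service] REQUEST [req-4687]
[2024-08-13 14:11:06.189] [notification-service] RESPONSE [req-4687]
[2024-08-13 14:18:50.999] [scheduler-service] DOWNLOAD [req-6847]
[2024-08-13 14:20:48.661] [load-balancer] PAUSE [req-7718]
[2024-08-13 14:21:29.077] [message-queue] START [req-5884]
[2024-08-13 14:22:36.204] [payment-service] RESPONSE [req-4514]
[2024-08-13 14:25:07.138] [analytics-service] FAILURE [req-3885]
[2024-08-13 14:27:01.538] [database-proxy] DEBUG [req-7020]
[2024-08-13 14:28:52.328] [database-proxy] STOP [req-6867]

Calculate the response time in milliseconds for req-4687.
51

To calculate latency:

1. Find REQUEST with id req-4687: 2024-08-13 14:11:06.138
2. Find RESPONSE with id req-4687: 2024-08-13 14:11:06.189
3. Latency: 2024-08-13 14:11:06.189 - 2024-08-13 14:11:06.138 = 51ms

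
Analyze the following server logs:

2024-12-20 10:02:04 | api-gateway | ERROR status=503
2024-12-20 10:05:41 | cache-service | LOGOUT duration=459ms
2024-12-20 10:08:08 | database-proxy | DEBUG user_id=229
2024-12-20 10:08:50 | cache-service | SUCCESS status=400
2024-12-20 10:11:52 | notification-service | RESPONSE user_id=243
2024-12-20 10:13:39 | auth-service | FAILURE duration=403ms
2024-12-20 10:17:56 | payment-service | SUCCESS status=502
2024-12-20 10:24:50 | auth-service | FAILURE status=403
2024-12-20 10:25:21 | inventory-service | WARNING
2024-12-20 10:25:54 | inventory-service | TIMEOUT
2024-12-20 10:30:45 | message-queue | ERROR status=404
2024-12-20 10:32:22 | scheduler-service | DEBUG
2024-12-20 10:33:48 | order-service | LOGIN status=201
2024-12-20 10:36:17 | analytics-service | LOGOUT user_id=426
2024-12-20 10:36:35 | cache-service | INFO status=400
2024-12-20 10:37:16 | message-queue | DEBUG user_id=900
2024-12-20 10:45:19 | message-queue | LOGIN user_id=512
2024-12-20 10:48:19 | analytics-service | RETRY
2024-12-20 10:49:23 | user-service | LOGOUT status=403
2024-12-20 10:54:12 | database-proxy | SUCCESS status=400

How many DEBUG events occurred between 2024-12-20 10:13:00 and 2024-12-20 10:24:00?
0

To count events in the time window:

1. Window boundaries: 2024-12-20 10:13:00 to 2024-12-20 10:24:00
2. Filter for DEBUG events within this window
3. Count matching events: 0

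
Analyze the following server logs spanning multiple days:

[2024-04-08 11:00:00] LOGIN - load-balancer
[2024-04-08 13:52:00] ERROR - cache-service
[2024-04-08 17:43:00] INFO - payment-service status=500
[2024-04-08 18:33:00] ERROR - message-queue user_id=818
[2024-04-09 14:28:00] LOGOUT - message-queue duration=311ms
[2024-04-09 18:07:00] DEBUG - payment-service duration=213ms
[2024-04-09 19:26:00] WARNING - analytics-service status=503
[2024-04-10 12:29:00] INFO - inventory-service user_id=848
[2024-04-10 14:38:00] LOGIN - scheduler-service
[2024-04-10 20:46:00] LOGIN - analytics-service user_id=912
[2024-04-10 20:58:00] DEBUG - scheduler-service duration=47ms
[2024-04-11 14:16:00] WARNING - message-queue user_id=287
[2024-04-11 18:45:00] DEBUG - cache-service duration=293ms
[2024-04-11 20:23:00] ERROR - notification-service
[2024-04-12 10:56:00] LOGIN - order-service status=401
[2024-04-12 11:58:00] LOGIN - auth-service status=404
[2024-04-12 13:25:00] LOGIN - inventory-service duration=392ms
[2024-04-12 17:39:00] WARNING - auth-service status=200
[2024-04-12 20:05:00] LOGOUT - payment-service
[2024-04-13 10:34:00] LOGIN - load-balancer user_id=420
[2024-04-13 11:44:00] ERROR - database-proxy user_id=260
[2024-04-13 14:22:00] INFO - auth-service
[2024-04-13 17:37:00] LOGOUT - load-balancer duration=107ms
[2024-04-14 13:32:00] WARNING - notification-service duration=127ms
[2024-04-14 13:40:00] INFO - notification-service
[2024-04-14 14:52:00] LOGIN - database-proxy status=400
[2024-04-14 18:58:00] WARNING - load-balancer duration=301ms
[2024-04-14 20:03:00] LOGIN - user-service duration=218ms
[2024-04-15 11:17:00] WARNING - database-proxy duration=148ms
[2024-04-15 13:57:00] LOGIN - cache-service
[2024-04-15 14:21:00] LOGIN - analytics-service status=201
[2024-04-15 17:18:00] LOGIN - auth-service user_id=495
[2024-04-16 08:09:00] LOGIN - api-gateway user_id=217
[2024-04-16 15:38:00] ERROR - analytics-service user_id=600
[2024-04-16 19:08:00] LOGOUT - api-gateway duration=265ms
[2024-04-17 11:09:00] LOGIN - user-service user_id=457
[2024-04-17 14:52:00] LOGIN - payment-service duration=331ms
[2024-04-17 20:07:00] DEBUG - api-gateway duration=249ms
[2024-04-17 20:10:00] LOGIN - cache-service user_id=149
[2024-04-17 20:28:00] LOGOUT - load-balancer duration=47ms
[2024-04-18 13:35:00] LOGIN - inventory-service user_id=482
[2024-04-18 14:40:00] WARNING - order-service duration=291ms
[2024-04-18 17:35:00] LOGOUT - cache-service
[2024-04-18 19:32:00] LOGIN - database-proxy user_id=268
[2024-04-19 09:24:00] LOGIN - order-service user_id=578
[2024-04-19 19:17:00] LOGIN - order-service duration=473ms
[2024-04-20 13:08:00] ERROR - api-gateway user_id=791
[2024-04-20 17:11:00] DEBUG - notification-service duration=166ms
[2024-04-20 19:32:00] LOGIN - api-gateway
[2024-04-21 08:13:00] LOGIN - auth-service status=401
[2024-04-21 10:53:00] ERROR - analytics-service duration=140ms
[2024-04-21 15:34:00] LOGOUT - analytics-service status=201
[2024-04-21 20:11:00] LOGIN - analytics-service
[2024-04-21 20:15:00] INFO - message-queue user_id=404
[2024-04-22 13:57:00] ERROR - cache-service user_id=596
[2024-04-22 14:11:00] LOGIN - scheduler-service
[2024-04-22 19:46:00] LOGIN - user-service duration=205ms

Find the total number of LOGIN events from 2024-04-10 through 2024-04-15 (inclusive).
11

To filter by date range:

1. Date range: 2024-04-10 through 2024-04-15, both dates inclusive
2. Filter for LOGIN events whose date falls in this range
3. Count matching events: 11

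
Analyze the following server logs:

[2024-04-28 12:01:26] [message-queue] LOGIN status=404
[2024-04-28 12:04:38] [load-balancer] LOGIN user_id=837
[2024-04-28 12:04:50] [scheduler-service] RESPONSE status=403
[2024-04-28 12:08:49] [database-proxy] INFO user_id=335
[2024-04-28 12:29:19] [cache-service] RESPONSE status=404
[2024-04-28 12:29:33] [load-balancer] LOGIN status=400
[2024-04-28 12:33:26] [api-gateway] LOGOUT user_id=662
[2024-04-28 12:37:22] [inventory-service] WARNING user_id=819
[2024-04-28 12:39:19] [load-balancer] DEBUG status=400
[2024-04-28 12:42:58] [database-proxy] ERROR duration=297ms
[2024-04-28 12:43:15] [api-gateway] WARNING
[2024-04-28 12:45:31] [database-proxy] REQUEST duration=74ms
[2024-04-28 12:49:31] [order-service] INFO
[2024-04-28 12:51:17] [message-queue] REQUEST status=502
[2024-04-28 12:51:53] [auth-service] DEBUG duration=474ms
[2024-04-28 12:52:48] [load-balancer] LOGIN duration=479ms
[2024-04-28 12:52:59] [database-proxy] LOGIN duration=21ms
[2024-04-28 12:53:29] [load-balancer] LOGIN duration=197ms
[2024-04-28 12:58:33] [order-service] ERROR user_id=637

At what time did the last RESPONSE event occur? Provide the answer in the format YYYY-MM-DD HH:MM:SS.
2024-04-28 12:29:19

To find the last event:

1. Filter for all RESPONSE events
2. Sort by timestamp
3. Select the last one
4. Timestamp: 2024-04-28 12:29:19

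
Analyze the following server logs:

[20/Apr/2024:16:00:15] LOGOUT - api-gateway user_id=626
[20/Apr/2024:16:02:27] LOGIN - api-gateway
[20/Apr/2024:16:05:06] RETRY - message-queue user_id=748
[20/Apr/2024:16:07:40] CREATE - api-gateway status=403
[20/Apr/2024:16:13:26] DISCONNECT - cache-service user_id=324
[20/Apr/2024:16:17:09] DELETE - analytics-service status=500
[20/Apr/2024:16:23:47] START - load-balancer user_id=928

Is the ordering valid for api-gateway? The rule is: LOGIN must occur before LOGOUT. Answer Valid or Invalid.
Invalid

To validate ordering:

1. Required order: LOGIN → LOGOUT
2. Rule: LOGIN must occur before LOGOUT
3. Check actual order of events for api-gateway
4. Result: Invalid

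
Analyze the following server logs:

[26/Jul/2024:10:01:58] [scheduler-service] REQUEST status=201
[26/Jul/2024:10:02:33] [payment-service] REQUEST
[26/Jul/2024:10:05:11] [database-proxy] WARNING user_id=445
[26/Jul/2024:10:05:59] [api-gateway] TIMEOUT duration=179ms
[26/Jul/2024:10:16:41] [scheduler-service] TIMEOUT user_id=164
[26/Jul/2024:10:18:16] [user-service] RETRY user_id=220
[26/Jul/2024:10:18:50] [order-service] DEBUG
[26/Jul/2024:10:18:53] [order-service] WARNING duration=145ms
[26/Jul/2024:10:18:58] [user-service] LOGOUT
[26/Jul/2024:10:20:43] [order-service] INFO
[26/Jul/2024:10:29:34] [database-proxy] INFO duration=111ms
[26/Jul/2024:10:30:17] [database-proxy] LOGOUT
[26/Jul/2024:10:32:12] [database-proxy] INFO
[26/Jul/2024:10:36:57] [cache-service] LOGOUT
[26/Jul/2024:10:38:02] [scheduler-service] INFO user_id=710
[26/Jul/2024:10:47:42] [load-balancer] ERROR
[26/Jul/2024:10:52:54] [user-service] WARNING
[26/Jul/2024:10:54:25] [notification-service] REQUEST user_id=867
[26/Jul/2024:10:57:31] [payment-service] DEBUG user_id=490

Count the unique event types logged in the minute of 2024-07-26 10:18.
4

To count unique event types:

1. Filter events in the minute starting at 2024-07-26 10:18
2. Extract event types from matching entries
3. Count unique types: 4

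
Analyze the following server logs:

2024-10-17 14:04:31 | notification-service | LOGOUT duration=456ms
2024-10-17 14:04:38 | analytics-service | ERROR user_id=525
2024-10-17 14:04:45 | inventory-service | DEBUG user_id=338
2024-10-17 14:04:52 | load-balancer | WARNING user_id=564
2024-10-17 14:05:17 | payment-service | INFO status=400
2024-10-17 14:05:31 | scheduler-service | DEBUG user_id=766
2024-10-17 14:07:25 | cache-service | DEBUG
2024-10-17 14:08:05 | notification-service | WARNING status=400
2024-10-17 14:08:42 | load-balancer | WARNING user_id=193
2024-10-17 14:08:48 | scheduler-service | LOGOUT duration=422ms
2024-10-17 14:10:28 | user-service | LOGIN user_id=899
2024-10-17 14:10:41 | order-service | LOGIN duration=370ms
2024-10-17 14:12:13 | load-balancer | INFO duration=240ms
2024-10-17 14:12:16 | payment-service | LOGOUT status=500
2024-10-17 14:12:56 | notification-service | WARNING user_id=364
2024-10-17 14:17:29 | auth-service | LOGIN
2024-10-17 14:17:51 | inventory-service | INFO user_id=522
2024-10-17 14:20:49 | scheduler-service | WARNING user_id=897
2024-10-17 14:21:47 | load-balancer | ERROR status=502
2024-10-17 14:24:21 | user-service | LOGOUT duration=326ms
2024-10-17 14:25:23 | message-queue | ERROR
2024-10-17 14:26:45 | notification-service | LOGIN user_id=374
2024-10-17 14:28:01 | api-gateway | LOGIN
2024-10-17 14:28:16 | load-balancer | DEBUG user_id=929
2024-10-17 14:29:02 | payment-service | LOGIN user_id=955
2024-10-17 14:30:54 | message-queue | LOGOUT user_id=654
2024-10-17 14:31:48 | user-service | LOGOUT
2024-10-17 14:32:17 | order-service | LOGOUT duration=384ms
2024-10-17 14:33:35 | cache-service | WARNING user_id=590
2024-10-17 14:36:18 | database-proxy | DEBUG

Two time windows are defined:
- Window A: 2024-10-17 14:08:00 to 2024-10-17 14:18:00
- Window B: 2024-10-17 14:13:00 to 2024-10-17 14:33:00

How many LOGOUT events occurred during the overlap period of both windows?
0

To find overlap events:

1. Window A: 2024-10-17 14:08:00 to 2024-10-17 14:18:00
2. Window B: 2024-10-17 14:13:00 to 2024-10-17 14:33:00
3. Overlap period: 2024-10-17 14:13:00 to 2024-10-17 14:18:00
4. Count LOGOUT events in overlap: 0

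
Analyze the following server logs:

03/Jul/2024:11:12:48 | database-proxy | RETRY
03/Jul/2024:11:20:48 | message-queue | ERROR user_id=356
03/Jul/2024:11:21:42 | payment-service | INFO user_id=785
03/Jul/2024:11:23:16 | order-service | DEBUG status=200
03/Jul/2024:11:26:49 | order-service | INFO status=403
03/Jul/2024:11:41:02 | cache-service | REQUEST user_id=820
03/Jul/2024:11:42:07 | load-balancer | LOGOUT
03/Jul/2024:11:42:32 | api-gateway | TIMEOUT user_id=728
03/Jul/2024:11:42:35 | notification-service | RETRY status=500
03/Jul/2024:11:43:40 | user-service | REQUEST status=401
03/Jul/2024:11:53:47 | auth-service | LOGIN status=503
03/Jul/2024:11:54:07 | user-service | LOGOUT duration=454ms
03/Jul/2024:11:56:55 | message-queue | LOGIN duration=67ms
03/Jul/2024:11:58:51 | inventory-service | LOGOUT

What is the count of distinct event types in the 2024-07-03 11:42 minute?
3

To count unique event types:

1. Filter events in the minute starting at 2024-07-03 11:42
2. Extract event types from matching entries
3. Count unique types: 3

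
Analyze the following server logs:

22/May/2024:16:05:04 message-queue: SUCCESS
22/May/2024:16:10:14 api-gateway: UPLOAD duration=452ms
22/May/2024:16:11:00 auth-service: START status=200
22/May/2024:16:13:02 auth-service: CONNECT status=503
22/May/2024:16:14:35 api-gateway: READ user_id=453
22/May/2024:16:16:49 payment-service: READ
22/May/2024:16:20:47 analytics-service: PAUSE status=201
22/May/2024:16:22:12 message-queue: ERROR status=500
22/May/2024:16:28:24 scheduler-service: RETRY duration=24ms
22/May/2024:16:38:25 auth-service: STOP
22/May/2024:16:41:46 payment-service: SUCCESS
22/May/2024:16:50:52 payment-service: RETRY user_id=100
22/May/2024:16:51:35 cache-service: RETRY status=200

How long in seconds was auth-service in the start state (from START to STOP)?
1645

To calculate state duration:

1. Find START event for auth-service: 22/May/2024:16:11:00
2. Find STOP event for auth-service: 22/May/2024:16:38:25
3. Calculate duration: 22/May/2024:16:38:25 - 22/May/2024:16:11:00 = 1645 seconds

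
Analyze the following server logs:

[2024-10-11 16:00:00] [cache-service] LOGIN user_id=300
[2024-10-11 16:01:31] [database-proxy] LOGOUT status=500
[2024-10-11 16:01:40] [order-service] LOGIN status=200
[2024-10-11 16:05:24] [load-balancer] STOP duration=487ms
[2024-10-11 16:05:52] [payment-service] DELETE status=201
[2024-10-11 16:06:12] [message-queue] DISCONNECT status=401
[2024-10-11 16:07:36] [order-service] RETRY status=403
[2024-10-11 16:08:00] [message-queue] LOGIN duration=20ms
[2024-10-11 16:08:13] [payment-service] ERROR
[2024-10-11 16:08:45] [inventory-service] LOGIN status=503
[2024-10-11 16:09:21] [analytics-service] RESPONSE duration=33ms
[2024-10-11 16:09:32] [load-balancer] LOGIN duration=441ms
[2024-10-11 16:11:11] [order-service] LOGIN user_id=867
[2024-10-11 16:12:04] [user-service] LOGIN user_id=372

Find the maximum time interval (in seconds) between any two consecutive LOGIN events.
380

To find the longest gap:

1. Extract all LOGIN events in chronological order
2. Calculate time differences between consecutive events
3. Find the maximum difference
4. Longest gap: 380 seconds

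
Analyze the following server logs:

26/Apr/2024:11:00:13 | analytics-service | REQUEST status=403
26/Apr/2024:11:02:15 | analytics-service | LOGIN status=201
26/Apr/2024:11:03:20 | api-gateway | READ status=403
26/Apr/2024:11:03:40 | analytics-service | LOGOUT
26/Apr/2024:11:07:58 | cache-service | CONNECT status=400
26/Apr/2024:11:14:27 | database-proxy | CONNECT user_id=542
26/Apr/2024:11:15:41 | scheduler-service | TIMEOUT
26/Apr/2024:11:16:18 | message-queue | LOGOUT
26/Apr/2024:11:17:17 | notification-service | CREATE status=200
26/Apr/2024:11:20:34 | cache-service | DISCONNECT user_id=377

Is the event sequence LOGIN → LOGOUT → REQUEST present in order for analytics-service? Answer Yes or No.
No

To verify sequence order:

1. Find all events in sequence LOGIN → LOGOUT → REQUEST for analytics-service
2. Extract their timestamps
3. Check if timestamps are in ascending order
4. Result: No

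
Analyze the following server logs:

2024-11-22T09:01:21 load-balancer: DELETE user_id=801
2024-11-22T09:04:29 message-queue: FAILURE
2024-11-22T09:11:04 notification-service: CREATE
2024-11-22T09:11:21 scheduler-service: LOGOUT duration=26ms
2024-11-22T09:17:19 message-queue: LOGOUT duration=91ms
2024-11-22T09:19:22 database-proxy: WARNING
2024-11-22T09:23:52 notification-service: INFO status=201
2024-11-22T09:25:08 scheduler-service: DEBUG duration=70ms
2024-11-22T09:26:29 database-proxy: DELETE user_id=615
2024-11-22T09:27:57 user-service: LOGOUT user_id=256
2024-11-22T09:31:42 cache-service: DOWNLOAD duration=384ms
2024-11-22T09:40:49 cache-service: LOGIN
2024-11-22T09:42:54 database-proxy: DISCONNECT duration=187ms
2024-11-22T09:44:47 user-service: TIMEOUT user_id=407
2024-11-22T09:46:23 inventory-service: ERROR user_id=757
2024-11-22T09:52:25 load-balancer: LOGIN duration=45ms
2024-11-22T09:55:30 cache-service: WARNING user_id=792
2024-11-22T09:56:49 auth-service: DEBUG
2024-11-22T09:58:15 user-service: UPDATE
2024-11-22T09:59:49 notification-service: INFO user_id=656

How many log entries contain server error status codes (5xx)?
0

To find matching entries:

1. Pattern to match: server error status codes (5xx)
2. Scan each log entry for the pattern
3. Count matches: 0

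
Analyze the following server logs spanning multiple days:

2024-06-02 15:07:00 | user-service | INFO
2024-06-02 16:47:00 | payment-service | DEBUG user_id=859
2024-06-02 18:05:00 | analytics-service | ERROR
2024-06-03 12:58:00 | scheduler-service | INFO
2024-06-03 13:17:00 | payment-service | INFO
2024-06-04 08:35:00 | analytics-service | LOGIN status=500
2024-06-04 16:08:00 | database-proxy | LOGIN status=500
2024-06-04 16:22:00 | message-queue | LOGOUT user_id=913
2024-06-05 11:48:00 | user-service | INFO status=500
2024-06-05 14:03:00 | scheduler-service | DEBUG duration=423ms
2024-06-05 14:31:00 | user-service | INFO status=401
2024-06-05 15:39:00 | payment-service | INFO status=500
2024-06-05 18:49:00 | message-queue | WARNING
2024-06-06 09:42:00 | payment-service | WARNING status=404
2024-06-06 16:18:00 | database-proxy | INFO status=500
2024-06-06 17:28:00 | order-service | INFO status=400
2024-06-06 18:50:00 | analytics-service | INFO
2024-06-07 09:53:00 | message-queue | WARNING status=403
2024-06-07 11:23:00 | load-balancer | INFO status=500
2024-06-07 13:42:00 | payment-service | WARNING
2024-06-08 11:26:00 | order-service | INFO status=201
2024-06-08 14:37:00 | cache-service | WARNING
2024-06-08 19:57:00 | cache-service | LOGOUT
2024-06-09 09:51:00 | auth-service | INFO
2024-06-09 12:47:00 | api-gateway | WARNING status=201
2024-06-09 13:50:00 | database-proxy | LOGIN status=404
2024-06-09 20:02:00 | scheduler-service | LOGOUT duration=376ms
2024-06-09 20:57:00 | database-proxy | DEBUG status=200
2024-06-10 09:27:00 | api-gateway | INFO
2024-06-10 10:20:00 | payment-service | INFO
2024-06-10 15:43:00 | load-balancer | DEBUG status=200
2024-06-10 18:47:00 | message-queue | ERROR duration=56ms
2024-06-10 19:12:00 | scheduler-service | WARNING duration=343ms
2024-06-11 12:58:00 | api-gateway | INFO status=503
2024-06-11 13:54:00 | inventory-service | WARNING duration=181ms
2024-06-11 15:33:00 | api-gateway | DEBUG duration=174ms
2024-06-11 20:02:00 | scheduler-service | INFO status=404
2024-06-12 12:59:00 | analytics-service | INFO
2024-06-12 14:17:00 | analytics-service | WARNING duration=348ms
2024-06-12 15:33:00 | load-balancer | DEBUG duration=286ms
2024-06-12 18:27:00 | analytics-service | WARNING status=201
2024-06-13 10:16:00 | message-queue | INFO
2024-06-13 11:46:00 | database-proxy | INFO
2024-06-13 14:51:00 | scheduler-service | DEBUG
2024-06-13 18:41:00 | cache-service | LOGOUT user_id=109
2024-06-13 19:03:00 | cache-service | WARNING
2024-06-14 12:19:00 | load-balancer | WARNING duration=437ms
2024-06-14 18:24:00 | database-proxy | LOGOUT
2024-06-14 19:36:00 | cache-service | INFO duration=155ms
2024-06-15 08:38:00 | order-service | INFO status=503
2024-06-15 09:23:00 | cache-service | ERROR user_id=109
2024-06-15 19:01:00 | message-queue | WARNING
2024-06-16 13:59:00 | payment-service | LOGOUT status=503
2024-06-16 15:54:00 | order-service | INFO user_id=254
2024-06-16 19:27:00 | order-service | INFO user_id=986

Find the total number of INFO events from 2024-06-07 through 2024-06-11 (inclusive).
7

To filter by date range:

1. Date range: 2024-06-07 through 2024-06-11, both dates inclusive
2. Filter for INFO events whose date falls in this range
3. Count matching events: 7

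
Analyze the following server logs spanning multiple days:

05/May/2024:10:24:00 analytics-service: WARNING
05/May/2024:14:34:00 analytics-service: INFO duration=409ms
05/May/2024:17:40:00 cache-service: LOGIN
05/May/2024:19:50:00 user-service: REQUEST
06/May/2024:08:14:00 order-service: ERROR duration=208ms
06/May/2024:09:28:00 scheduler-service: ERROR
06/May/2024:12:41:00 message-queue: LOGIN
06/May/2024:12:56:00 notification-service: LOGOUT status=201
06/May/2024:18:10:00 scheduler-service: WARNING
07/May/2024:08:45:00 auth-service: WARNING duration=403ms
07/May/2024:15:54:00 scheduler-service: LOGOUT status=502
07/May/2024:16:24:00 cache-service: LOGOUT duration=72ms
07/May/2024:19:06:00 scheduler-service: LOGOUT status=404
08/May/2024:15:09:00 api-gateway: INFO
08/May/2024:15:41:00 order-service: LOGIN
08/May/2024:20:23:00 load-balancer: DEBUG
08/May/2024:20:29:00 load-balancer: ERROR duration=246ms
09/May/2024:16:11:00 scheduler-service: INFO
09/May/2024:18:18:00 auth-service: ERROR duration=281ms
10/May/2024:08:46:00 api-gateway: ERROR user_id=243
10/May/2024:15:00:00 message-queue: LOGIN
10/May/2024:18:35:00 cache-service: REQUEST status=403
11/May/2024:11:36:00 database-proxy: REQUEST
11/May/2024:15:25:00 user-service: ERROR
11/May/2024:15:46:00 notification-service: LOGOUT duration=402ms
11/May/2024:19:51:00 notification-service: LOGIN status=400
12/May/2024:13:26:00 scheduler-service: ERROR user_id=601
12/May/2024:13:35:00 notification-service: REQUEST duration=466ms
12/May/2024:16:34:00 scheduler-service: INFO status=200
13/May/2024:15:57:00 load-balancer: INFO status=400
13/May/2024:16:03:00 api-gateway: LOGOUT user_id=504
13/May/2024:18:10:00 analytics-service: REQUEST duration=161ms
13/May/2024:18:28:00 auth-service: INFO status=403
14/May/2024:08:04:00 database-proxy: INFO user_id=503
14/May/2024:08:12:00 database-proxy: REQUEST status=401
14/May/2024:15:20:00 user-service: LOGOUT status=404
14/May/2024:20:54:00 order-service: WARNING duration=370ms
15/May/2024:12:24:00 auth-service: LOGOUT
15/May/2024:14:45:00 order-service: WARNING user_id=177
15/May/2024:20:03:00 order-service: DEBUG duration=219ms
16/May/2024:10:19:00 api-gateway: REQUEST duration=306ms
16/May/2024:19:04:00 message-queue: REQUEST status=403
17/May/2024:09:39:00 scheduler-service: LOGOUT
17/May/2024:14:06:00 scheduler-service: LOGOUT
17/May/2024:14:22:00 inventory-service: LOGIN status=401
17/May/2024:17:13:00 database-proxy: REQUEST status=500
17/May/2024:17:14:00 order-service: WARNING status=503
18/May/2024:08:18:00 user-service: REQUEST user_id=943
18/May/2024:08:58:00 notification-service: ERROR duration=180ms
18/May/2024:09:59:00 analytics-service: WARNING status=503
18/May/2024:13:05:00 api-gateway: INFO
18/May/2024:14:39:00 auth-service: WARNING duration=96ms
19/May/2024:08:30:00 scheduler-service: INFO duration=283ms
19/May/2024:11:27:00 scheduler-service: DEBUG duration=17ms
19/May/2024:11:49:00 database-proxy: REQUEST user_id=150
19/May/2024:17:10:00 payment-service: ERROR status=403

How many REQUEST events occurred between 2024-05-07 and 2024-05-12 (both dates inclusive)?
3

To filter by date range:

1. Date range: 2024-05-07 through 2024-05-12, both dates inclusive
2. Filter for REQUEST events whose date falls in this range
3. Count matching events: 3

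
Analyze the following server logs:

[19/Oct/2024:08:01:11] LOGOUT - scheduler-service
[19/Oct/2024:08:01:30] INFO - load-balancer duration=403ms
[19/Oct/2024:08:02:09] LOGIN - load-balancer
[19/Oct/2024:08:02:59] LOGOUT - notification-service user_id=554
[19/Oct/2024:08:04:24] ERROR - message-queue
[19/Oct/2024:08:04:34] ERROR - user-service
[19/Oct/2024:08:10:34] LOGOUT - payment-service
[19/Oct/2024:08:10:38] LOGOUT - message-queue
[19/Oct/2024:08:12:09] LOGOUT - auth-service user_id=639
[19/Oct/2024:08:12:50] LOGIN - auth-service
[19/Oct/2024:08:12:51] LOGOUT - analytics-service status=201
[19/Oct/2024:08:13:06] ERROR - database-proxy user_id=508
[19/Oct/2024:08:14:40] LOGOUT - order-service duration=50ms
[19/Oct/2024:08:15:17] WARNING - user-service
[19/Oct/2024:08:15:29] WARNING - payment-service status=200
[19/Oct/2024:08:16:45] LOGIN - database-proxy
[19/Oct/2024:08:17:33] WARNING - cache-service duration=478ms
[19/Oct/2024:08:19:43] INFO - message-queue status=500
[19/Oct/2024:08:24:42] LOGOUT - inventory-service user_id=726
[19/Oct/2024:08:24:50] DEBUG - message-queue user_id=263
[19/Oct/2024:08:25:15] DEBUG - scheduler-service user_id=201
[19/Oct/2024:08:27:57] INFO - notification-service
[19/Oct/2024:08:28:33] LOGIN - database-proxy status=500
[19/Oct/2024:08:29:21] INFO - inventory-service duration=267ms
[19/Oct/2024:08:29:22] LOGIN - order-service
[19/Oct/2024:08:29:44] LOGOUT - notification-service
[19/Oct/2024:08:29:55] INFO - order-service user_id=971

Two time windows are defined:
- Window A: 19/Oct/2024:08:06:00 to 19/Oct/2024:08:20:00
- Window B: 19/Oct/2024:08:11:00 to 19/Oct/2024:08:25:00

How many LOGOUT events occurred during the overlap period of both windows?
3

To find overlap events:

1. Window A: 19/Oct/2024:08:06:00 to 19/Oct/2024:08:20:00
2. Window B: 19/Oct/2024:08:11:00 to 19/Oct/2024:08:25:00
3. Overlap period: 19/Oct/2024:08:11:00 to 19/Oct/2024:08:20:00
4. Count LOGOUT events in overlap: 3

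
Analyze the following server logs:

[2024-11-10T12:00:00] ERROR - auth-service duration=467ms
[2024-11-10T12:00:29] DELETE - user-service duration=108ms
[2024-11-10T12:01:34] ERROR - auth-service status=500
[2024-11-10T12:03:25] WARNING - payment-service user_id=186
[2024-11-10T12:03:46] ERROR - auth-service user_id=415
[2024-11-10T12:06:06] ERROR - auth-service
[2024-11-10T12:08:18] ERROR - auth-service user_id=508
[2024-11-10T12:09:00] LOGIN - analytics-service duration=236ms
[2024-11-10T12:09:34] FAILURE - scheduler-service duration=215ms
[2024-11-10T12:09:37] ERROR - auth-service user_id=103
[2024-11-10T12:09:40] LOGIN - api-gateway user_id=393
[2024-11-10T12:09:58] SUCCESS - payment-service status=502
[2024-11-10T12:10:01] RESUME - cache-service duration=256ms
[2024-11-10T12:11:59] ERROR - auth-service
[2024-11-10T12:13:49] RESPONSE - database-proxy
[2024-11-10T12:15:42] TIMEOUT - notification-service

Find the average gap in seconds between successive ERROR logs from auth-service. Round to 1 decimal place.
119.8

To calculate average interval:

1. Find all ERROR events for auth-service in order
2. Calculate time gaps between consecutive events
3. Compute mean of gaps: 719 / 6 = 119.8 seconds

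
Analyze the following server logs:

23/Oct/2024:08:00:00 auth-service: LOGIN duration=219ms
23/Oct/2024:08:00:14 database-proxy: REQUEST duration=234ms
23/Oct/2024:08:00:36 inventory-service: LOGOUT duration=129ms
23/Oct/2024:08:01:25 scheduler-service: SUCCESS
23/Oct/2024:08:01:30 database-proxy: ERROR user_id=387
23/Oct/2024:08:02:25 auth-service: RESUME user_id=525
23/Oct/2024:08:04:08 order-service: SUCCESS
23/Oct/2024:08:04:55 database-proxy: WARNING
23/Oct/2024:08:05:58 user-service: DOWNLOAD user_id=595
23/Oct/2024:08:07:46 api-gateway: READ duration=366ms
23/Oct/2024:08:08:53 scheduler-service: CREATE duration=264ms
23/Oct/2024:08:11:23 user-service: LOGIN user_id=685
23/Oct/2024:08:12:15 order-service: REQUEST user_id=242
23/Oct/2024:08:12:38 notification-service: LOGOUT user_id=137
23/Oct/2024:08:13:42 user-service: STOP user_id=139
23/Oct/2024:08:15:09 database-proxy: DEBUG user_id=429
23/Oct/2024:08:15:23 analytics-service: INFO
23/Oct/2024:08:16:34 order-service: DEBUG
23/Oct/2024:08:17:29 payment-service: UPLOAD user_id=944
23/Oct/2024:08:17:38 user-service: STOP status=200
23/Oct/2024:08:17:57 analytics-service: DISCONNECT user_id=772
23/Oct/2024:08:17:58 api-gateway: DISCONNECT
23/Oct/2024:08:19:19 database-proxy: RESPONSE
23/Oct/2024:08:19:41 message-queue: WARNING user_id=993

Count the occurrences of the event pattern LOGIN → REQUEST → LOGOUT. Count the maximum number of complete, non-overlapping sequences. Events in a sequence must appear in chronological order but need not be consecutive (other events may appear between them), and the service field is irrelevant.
2

To count sequences:

1. Look for pattern: LOGIN → REQUEST → LOGOUT
2. Greedily scan the log in chronological order, matching each sequence element in turn (ignoring service)
3. Each time the full pattern completes, increment the count and restart matching from the next event
4. Complete non-overlapping sequences found: 2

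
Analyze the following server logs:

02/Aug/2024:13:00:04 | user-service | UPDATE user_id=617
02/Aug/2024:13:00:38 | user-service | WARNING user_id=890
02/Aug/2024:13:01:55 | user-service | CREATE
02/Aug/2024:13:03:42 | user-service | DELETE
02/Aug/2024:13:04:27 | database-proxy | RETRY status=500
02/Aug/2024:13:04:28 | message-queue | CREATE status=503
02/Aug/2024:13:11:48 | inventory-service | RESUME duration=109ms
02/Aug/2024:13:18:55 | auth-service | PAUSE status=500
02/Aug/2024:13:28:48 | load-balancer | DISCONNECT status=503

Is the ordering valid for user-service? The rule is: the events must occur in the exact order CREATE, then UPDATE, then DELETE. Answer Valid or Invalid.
Invalid

To validate ordering:

1. Required order: CREATE → UPDATE → DELETE
2. Rule: the events must occur in the exact order CREATE, then UPDATE, then DELETE
3. Check actual order of events for user-service
4. Result: Invalid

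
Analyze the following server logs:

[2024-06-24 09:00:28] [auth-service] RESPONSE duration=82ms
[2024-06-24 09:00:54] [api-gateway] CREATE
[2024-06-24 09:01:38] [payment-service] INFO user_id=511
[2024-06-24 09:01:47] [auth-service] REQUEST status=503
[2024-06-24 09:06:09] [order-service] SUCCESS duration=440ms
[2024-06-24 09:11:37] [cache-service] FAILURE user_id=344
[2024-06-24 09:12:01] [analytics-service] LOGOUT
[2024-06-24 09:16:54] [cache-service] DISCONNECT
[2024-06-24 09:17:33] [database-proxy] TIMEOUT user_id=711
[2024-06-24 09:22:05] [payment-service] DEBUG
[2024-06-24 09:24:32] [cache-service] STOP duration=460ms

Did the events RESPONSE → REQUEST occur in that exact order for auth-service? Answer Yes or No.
Yes

To verify sequence order:

1. Find all events in sequence RESPONSE → REQUEST for auth-service
2. Extract their timestamps
3. Check if timestamps are in ascending order
4. Result: Yes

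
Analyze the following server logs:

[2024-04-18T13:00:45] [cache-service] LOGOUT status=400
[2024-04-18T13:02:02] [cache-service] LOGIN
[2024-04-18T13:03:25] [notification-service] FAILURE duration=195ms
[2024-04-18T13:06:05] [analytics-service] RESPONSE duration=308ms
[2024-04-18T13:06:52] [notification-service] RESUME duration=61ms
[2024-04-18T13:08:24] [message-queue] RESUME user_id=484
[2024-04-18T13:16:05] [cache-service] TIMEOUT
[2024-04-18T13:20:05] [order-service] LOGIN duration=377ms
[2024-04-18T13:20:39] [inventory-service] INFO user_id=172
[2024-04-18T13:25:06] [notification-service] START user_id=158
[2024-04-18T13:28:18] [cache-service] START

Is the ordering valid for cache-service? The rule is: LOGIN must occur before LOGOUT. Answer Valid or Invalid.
Invalid

To validate ordering:

1. Required order: LOGIN → LOGOUT
2. Rule: LOGIN must occur before LOGOUT
3. Check actual order of events for cache-service
4. Result: Invalid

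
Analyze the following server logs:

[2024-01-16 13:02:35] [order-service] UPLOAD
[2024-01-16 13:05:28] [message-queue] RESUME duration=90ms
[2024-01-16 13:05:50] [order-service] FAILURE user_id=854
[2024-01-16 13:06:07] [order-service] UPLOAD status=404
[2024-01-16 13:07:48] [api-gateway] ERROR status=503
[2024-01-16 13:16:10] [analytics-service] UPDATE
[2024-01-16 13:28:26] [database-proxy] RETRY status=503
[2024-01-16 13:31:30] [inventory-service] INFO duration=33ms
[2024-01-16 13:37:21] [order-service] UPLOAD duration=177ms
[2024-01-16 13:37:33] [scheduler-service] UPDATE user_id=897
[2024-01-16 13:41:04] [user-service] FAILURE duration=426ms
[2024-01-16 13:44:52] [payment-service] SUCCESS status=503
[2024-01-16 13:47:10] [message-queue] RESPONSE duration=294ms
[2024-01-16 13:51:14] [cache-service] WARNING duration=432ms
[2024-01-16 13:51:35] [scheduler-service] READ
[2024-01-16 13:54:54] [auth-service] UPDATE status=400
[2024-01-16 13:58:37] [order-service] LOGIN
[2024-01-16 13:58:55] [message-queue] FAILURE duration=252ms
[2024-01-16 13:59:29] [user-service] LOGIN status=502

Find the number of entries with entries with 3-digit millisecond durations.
5

To find matching entries:

1. Pattern to match: entries with 3-digit millisecond durations
2. Scan each log entry for the pattern
3. Count matches: 5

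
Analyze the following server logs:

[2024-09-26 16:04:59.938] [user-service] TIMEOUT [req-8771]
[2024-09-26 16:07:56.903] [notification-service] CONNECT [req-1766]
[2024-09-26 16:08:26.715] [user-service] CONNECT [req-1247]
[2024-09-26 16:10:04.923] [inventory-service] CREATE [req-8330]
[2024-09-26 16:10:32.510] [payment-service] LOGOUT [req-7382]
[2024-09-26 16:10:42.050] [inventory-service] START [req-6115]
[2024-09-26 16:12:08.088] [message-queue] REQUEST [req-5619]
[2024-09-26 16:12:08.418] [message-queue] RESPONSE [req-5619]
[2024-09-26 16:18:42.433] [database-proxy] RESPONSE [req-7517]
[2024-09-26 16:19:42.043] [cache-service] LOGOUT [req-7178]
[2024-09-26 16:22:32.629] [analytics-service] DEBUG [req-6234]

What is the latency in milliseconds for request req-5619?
330

To calculate latency:

1. Find REQUEST with id req-5619: 2024-09-26 16:12:08.088
2. Find RESPONSE with id req-5619: 2024-09-26 16:12:08.418
3. Latency: 2024-09-26 16:12:08.418 - 2024-09-26 16:12:08.088 = 330ms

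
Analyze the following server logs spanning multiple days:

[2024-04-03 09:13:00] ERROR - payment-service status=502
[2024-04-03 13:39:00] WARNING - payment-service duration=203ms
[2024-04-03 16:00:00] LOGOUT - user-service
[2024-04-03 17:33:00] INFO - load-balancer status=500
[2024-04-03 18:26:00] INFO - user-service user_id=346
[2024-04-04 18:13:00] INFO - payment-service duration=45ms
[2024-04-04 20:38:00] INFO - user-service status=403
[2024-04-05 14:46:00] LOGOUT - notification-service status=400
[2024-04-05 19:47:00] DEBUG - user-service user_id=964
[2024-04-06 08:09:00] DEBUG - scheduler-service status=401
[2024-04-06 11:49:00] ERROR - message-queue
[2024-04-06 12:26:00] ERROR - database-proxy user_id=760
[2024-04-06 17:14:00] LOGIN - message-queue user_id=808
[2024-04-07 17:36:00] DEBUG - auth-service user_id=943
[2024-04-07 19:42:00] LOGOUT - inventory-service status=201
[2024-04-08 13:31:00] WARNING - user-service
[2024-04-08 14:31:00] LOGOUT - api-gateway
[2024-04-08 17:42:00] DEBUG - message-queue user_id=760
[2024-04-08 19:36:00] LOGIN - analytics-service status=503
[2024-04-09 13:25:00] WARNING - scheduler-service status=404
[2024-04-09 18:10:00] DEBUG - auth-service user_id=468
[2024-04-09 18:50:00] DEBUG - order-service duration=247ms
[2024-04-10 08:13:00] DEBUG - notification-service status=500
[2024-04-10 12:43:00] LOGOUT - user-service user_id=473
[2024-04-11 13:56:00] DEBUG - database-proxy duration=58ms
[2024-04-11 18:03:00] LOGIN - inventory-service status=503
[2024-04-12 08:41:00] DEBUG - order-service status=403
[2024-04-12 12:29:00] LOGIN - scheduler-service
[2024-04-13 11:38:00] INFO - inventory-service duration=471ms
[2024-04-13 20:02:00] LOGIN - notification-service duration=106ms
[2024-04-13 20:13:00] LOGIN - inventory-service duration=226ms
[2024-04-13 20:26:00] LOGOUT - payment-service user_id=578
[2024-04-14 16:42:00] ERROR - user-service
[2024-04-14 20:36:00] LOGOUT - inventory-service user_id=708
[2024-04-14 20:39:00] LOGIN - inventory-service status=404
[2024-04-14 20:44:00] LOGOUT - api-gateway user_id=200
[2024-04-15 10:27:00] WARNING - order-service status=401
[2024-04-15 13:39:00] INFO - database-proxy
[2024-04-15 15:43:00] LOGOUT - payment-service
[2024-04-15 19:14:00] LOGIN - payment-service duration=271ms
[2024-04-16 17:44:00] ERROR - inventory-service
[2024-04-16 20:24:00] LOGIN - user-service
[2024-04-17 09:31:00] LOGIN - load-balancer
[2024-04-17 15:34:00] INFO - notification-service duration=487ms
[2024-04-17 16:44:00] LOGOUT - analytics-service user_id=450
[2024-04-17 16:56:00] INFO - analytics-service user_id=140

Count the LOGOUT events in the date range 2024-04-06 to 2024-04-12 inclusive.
3

To filter by date range:

1. Date range: 2024-04-06 through 2024-04-12, both dates inclusive
2. Filter for LOGOUT events whose date falls in this range
3. Count matching events: 3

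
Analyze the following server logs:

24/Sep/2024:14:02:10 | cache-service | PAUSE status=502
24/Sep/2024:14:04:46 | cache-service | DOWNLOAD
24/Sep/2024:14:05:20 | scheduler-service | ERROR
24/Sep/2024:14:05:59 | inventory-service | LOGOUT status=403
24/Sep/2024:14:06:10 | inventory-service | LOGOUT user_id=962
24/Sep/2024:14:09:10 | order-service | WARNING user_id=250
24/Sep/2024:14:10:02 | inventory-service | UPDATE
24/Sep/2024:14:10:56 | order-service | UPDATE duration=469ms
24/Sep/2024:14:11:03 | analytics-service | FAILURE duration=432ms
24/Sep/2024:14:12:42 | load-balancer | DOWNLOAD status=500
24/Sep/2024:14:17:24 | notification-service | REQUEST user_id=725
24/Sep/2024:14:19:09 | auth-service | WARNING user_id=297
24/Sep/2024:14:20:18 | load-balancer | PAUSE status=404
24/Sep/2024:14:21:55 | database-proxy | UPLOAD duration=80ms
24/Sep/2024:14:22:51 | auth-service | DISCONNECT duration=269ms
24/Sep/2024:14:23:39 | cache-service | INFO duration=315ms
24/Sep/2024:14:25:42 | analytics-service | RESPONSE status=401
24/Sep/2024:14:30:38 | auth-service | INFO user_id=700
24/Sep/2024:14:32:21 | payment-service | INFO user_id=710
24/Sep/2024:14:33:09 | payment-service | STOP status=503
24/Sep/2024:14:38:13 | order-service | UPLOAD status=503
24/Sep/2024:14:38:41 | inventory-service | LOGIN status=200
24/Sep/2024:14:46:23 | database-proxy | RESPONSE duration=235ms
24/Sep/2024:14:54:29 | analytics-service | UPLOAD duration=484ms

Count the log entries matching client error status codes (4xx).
3

To find matching entries:

1. Pattern to match: client error status codes (4xx)
2. Scan each log entry for the pattern
3. Count matches: 3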